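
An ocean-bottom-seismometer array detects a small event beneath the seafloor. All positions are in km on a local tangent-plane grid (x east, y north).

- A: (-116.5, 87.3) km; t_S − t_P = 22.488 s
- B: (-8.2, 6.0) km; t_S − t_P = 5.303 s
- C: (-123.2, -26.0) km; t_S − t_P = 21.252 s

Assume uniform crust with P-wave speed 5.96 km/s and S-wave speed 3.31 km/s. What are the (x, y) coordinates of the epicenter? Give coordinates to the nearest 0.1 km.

Distance from S−P lag: d = Δt · v_P v_S / (v_P − v_S) = Δt · (5.96·3.31)/(5.96−3.31) ≈ 7.4444·Δt.
So d_A = 167.41, d_B = 39.48, d_C = 158.21 km.
Circle about each station: (x + 116.5)² + (y − 87.3)² = 167.41²; (x + 8.2)² + (y − 6.0)² = 39.48²; (x + 123.2)² + (y + 26.0)² = 158.21².
Subtracting pairs of circle equations eliminates x²+y² and gives linear equations (the radical axes):
216.6 x − 162.6 y = 5377.14
-13.4 x − 226.6 y = -2343.60
Solving the 2×2 system: x ≈ 31.2, y ≈ 8.5 km.

x ≈ 31.2 km, y ≈ 8.5 km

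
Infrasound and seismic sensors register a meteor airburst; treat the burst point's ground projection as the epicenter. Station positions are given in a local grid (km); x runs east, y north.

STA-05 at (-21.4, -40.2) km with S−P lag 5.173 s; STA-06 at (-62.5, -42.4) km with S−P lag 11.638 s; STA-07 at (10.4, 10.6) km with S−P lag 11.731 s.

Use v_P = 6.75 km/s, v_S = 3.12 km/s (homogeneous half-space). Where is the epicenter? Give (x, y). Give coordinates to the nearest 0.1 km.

x ≈ 3.4 km, y ≈ -57.1 km

Distance from S−P lag: d = Δt · v_P v_S / (v_P − v_S) = Δt · (6.75·3.12)/(6.75−3.12) ≈ 5.8017·Δt.
So d_STA-05 = 30.01, d_STA-06 = 67.52, d_STA-07 = 68.06 km.
Circle about each station: (x + 21.4)² + (y + 40.2)² = 30.01²; (x + 62.5)² + (y + 42.4)² = 67.52²; (x − 10.4)² + (y − 10.6)² = 68.06².
Subtracting the STA-05 equation from the STA-06 and STA-07 equations removes the quadratic terms:
-82.2 x − 4.4 y = -28.34
63.6 x + 101.6 y = -5585.04
Solving the 2×2 system: x ≈ 3.4, y ≈ -57.1 km.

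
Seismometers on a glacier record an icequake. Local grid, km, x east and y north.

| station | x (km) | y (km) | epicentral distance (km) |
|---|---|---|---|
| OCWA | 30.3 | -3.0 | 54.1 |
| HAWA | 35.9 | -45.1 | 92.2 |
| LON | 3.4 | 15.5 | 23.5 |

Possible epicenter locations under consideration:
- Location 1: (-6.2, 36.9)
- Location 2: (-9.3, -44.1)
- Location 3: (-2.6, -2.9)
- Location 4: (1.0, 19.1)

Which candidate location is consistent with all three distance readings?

Location 1

For each candidate, compare |candidate − station| to the reported distance:
Location 1: residuals OCWA 0.0, HAWA 0.0, LON 0.0 → max 0.0 km
Location 2: residuals OCWA 3.0, HAWA 47.0, LON 37.4 → max 47.0 km
Location 3: residuals OCWA 21.2, HAWA 35.1, LON 4.1 → max 35.1 km
Location 4: residuals OCWA 17.4, HAWA 19.1, LON 19.2 → max 19.2 km
Only Location 1 has all residuals ≈ 0.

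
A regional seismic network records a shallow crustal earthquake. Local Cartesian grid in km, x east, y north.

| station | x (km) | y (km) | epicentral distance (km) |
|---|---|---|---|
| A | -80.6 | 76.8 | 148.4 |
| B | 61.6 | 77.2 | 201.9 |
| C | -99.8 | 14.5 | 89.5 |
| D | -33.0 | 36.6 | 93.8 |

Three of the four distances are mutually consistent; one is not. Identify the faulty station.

D

Solve using three stations at a time. Using A, B, C (subtract circle equations pairwise → linear system) gives (x, y) ≈ (-75.0, -71.5).
Distances from that point to each station vs reported:
  A: calculated 148.4 vs reported 148.4 → residual 0.0 km
  B: calculated 201.9 vs reported 201.9 → residual 0.0 km
  C: calculated 89.5 vs reported 89.5 → residual 0.0 km
  D: calculated 116.0 vs reported 93.8 → residual 22.2 km
A, B, C are mutually consistent (residuals ≈ 0); D is off by 22.2 km.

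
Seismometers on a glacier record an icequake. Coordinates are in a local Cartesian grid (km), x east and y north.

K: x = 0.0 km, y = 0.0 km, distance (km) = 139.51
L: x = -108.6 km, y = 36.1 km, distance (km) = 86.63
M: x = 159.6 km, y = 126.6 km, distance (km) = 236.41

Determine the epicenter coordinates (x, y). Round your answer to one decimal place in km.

Circle about each station: x² + y² = 139.51²; (x + 108.6)² + (y − 36.1)² = 86.63²; (x − 159.6)² + (y − 126.6)² = 236.41².
Subtracting the K equation from the L and M equations removes the quadratic terms:
-217.2 x + 72.2 y = 25055.45
319.2 x + 253.2 y = 5073.07
Solving the 2×2 system: x ≈ -76.6, y ≈ 116.6 km.
Check against K (with the unrounded x, y): √(x²+y²) = 139.51 ≈ 139.51 km. ✓

x ≈ -76.6 km, y ≈ 116.6 km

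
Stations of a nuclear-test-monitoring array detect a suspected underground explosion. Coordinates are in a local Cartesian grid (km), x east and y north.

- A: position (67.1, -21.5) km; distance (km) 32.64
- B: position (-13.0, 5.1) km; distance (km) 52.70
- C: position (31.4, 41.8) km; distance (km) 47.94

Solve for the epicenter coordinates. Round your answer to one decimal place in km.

Circle about each station: (x − 67.1)² + (y + 21.5)² = 32.64²; (x + 13.0)² + (y − 5.1)² = 52.70²; (x − 31.4)² + (y − 41.8)² = 47.94².
Subtracting the A equation from the B and C equations removes the quadratic terms:
-160.2 x + 53.2 y = -6481.57
-71.4 x + 126.6 y = -3464.33
Solving the 2×2 system: x ≈ 38.6, y ≈ -5.6 km.
Check against A (with the unrounded x, y): √((x − 67.1)²+(y + 21.5)²) = 32.64 ≈ 32.64 km. ✓

(38.6, -5.6)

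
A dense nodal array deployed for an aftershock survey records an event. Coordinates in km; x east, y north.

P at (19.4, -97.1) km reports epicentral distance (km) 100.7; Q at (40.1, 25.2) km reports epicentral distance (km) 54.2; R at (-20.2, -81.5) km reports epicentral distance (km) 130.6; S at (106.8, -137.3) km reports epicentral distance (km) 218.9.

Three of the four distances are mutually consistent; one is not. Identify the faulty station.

P

Solve using three stations at a time. Using Q, R, S (subtract circle equations pairwise → linear system) gives (x, y) ≈ (-8.8, 48.6).
Distances from that point to each station vs reported:
  P: calculated 148.4 vs reported 100.7 → residual 47.7 km
  Q: calculated 54.2 vs reported 54.2 → residual 0.0 km
  R: calculated 130.6 vs reported 130.6 → residual 0.0 km
  S: calculated 218.9 vs reported 218.9 → residual 0.0 km
Q, R, S are mutually consistent (residuals ≈ 0); P is off by 47.7 km.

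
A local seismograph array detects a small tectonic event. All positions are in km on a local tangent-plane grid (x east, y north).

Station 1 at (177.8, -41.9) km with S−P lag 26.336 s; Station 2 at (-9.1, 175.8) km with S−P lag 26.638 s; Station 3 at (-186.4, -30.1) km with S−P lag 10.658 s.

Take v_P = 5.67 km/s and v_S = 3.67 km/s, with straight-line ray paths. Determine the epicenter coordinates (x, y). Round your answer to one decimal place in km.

Distance from S−P lag: d = Δt · v_P v_S / (v_P − v_S) = Δt · (5.67·3.67)/(5.67−3.67) ≈ 10.4044·Δt.
So d_Station 1 = 274.01, d_Station 2 = 277.15, d_Station 3 = 110.89 km.
Circle about each station: (x − 177.8)² + (y + 41.9)² = 274.01²; (x + 9.1)² + (y − 175.8)² = 277.15²; (x + 186.4)² + (y + 30.1)² = 110.89².
Subtracting the Station 1 equation from the Station 2 and Station 3 equations removes the quadratic terms:
-373.8 x + 435.4 y = -4110.64
-728.4 x + 23.6 y = 65067.41
Solving the 2×2 system: x ≈ -92.2, y ≈ -88.6 km.
Check against Station 1 (with the unrounded x, y): √((x − 177.8)²+(y + 41.9)²) = 274.01 ≈ 274.01 km. ✓

-92.2 km east, -88.6 km north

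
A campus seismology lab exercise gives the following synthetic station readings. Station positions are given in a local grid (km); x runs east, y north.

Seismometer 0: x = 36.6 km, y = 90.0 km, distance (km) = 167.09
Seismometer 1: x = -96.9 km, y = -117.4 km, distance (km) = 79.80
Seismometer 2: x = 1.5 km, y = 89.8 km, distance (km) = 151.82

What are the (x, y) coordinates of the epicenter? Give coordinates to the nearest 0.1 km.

x ≈ -49.5 km, y ≈ -53.2 km

Circle about each station: (x − 36.6)² + (y − 90.0)² = 167.09²; (x + 96.9)² + (y + 117.4)² = 79.80²; (x − 1.5)² + (y − 89.8)² = 151.82².
Subtracting the Seismometer 0 equation from the Seismometer 1 and Seismometer 2 equations removes the quadratic terms:
-267.0 x − 414.8 y = 35283.84
-70.2 x − 0.4 y = 3496.49
Solving the 2×2 system: x ≈ -49.5, y ≈ -53.2 km.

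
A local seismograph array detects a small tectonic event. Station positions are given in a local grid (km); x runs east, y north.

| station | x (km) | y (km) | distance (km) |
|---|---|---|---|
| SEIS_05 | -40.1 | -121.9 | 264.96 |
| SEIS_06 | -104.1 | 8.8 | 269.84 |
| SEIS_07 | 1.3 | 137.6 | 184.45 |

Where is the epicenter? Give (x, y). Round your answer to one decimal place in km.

x ≈ 162.8 km, y ≈ 48.5 km

Circle about each station: (x + 40.1)² + (y + 121.9)² = 264.96²; (x + 104.1)² + (y − 8.8)² = 269.84²; (x − 1.3)² + (y − 137.6)² = 184.45².
Subtracting pairs of circle equations eliminates x²+y² and gives linear equations (the radical axes):
-128.0 x + 261.4 y = -8163.19
82.8 x + 519.0 y = 38649.83
Solving the 2×2 system: x ≈ 162.8, y ≈ 48.5 km.
Check against SEIS_05 (with the unrounded x, y): √((x + 40.1)²+(y + 121.9)²) = 264.97 ≈ 264.96 km. ✓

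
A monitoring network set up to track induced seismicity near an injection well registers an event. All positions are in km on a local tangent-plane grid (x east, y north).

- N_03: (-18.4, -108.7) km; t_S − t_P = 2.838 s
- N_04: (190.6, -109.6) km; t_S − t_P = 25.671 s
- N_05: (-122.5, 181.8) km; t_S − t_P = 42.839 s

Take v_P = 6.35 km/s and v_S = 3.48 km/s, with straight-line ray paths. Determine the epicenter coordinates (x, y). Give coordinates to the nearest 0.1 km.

Distance from S−P lag: d = Δt · v_P v_S / (v_P − v_S) = Δt · (6.35·3.48)/(6.35−3.48) ≈ 7.6997·Δt.
So d_N_03 = 21.85, d_N_04 = 197.66, d_N_05 = 329.85 km.
Circle about each station: (x + 18.4)² + (y + 108.7)² = 21.85²; (x − 190.6)² + (y + 109.6)² = 197.66²; (x + 122.5)² + (y − 181.8)² = 329.85².
Subtracting the N_03 equation from the N_04 and N_05 equations removes the quadratic terms:
418.0 x − 1.8 y = -2405.78
-208.2 x + 581.0 y = -72420.36
Solving the 2×2 system: x ≈ -6.3, y ≈ -126.9 km.

-6.3 km east, -126.9 km north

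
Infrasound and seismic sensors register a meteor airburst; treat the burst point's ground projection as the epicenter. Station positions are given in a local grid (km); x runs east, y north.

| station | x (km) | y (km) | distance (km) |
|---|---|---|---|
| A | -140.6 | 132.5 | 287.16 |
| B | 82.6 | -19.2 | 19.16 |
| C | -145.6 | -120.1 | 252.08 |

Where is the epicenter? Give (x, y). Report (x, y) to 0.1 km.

Circle about each station: (x + 140.6)² + (y − 132.5)² = 287.16²; (x − 82.6)² + (y + 19.2)² = 19.16²; (x + 145.6)² + (y + 120.1)² = 252.08².
Subtracting the A equation from the B and C equations removes the quadratic terms:
446.4 x − 303.4 y = 51960.55
-10.0 x − 505.2 y = 17215.30
Solving the 2×2 system: x ≈ 92.0, y ≈ -35.9 km.

x ≈ 92.0 km, y ≈ -35.9 km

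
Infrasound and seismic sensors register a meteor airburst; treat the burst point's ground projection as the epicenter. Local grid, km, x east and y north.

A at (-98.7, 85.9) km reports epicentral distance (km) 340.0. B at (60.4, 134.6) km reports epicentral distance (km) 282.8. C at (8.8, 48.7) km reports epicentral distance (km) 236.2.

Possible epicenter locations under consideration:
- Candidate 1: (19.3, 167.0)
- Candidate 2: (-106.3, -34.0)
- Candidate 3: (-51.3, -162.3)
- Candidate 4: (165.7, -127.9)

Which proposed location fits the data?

For each candidate, compare |candidate − station| to the reported distance:
Candidate 1: residuals A 196.8, B 230.5, C 117.4 → max 230.5 km
Candidate 2: residuals A 219.9, B 45.7, C 94.5 → max 219.9 km
Candidate 3: residuals A 87.3, B 34.4, C 16.8 → max 87.3 km
Candidate 4: residuals A 0.0, B 0.0, C 0.0 → max 0.0 km
Only Candidate 4 has all residuals ≈ 0.

Candidate 4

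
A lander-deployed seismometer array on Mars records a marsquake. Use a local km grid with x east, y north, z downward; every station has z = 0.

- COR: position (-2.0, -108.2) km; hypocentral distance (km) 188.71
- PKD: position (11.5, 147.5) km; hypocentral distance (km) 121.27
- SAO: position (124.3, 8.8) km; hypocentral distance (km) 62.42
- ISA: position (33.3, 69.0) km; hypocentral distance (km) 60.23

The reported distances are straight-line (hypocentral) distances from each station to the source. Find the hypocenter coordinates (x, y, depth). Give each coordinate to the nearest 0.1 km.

Each station gives a sphere (x−x_i)² + (y−y_i)² + z² = d_i² (stations at z=0).
Subtracting the COR sphere from PKD and SAO: z² cancels, leaving linear equations in x and y:
27.0 x + 511.4 y = 31082.31
252.6 x + 234.0 y = 35531.90
Solving: x ≈ 88.699, y ≈ 56.096 km (keep extra digits for the depth step; rounded: 88.7, 56.1).
Then from the COR sphere: z² = 188.71² − (x + 2.0)² − (y + 108.2)² with x = 88.699, y = 56.096, so z ≈ 19.798 ≈ 19.8 km.
Check against ISA (with the unrounded solution): distance 60.23 ≈ 60.23 km. ✓

(88.7, 56.1, 19.8)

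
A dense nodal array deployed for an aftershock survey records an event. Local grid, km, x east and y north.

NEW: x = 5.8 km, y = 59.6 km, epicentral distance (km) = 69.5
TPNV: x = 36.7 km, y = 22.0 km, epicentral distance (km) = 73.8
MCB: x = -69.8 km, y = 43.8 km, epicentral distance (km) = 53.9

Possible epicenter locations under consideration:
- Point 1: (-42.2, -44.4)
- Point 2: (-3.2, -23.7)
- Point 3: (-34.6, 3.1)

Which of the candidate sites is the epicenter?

Point 3

For each candidate, compare |candidate − station| to the reported distance:
Point 1: residuals NEW 45.0, TPNV 29.3, MCB 38.5 → max 45.0 km
Point 2: residuals NEW 14.3, TPNV 13.1, MCB 40.9 → max 40.9 km
Point 3: residuals NEW 0.0, TPNV 0.0, MCB 0.1 → max 0.1 km
Only Point 3 has all residuals ≈ 0.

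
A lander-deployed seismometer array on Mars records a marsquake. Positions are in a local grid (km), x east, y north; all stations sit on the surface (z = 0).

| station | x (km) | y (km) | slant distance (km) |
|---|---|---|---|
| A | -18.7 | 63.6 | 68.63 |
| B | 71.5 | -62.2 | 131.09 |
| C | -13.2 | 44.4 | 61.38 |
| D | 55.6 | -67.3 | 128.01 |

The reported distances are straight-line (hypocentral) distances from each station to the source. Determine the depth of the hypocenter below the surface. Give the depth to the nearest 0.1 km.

Each station gives a sphere (x−x_i)² + (y−y_i)² + z² = d_i² (stations at z=0).
Subtracting the A sphere from B and C: z² cancels, leaving linear equations in x and y:
180.4 x − 251.6 y = -7888.07
11.0 x − 38.4 y = -1306.48
Solving: x ≈ 6.204, y ≈ 35.800 km (keep extra digits for the depth step; rounded: 6.2, 35.8).
Then from the A sphere: z² = 68.63² − (x + 18.7)² − (y − 63.6)² with x = 6.204, y = 35.800, so z ≈ 57.594 ≈ 57.6 km.

z ≈ 57.6 km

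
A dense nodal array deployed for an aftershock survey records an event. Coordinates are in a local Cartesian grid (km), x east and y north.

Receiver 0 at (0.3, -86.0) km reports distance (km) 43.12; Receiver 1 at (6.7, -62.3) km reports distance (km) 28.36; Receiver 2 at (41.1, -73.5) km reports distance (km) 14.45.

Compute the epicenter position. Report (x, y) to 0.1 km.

35.0 km east, -60.4 km north

Circle about each station: (x − 0.3)² + (y + 86.0)² = 43.12²; (x − 6.7)² + (y + 62.3)² = 28.36²; (x − 41.1)² + (y + 73.5)² = 14.45².
Subtracting the Receiver 0 equation from the Receiver 1 and Receiver 2 equations removes the quadratic terms:
12.8 x + 47.4 y = -2414.87
81.6 x + 25.0 y = 1345.90
Solving the 2×2 system: x ≈ 35.0, y ≈ -60.4 km.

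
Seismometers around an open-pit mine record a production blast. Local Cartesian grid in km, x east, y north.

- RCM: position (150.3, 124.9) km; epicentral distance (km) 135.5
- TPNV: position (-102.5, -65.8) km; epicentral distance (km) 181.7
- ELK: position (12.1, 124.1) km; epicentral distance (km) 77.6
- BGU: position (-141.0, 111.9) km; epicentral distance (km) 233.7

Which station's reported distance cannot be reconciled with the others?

BGU

Solve using three stations at a time. Using RCM, TPNV, ELK (subtract circle equations pairwise → linear system) gives (x, y) ≈ (37.0, 50.6).
Distances from that point to each station vs reported:
  RCM: calculated 135.5 vs reported 135.5 → residual 0.0 km
  TPNV: calculated 181.7 vs reported 181.7 → residual 0.0 km
  ELK: calculated 77.6 vs reported 77.6 → residual 0.0 km
  BGU: calculated 188.2 vs reported 233.7 → residual 45.5 km
RCM, TPNV, ELK are mutually consistent (residuals ≈ 0); BGU is off by 45.5 km.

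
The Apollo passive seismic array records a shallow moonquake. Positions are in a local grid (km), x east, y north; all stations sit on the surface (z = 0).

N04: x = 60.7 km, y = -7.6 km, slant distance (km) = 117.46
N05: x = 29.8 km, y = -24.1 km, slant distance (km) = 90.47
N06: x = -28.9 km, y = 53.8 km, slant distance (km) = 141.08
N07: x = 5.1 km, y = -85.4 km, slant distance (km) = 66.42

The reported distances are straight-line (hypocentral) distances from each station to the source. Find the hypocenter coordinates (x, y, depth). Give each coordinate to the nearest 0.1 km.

Each station gives a sphere (x−x_i)² + (y−y_i)² + z² = d_i² (stations at z=0).
Subtracting the N04 sphere from N05 and N06: z² cancels, leaving linear equations in x and y:
-61.8 x − 33.0 y = 3338.63
-179.2 x + 122.8 y = -6119.31
Solving: x ≈ -15.408, y ≈ -72.316 km (keep extra digits for the depth step; rounded: -15.4, -72.3).
Then from the N04 sphere: z² = 117.46² − (x − 60.7)² − (y + 7.6)² with x = -15.408, y = -72.316, so z ≈ 61.776 ≈ 61.8 km.
Check against N07 (with the unrounded solution): distance 66.39 ≈ 66.42 km. ✓

(-15.4, -72.3, 61.8)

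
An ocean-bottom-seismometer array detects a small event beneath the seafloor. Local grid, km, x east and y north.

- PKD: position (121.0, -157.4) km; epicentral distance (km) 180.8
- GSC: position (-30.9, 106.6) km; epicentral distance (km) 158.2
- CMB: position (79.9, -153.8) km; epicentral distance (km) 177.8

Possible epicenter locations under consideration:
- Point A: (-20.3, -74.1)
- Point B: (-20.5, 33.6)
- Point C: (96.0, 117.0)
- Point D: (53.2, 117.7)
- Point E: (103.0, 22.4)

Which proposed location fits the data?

Point E

For each candidate, compare |candidate − station| to the reported distance:
Point A: residuals PKD 16.8, GSC 22.8, CMB 49.8 → max 49.8 km
Point B: residuals PKD 56.9, GSC 84.5, CMB 34.8 → max 84.5 km
Point C: residuals PKD 94.7, GSC 30.9, CMB 93.5 → max 94.7 km
Point D: residuals PKD 102.5, GSC 73.4, CMB 95.0 → max 102.5 km
Point E: residuals PKD 0.1, GSC 0.0, CMB 0.1 → max 0.1 km
Only Point E has all residuals ≈ 0.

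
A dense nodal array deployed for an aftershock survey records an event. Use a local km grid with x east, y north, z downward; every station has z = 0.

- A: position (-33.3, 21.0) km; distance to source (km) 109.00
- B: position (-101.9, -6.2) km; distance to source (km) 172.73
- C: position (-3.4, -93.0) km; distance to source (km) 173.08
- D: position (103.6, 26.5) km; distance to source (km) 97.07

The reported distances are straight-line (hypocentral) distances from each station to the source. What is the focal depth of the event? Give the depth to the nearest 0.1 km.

Each station gives a sphere (x−x_i)² + (y−y_i)² + z² = d_i² (stations at z=0).
Subtracting the A sphere from B and C: z² cancels, leaving linear equations in x and y:
-137.2 x − 54.4 y = -9082.49
59.8 x − 228.0 y = -10965.02
Solving: x ≈ 42.691, y ≈ 59.289 km (keep extra digits for the depth step; rounded: 42.7, 59.3).
Then from the A sphere: z² = 109.00² − (x + 33.3)² − (y − 21.0)² with x = 42.691, y = 59.289, so z ≈ 68.120 ≈ 68.1 km.
Check against D (with the unrounded solution): distance 97.08 ≈ 97.07 km. ✓

depth ≈ 68.1 km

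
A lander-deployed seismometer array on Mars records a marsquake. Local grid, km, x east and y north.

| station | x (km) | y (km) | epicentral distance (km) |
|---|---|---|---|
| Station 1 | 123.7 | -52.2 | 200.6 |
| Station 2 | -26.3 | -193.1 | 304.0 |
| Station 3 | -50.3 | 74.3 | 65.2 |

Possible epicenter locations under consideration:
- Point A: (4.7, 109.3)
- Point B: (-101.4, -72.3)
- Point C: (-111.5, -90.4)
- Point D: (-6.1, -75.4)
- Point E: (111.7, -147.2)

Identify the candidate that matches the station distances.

Point A

For each candidate, compare |candidate − station| to the reported distance:
Point A: residuals Station 1 0.0, Station 2 0.0, Station 3 0.0 → max 0.0 km
Point B: residuals Station 1 25.4, Station 2 161.8, Station 3 90.1 → max 161.8 km
Point C: residuals Station 1 37.7, Station 2 170.6, Station 3 110.5 → max 170.6 km
Point D: residuals Station 1 68.7, Station 2 184.6, Station 3 90.9 → max 184.6 km
Point E: residuals Station 1 104.8, Station 2 158.6, Station 3 209.2 → max 209.2 km
Only Point A has all residuals ≈ 0.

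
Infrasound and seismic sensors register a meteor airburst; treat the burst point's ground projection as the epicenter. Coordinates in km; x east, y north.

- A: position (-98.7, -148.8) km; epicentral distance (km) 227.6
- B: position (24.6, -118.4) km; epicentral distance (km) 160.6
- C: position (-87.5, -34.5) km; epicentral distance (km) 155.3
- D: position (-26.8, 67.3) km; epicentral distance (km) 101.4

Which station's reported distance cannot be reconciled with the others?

Solve using three stations at a time. Using A, C, D (subtract circle equations pairwise → linear system) gives (x, y) ≈ (60.1, 14.4).
Distances from that point to each station vs reported:
  A: calculated 227.7 vs reported 227.6 → residual 0.1 km
  B: calculated 137.5 vs reported 160.6 → residual 23.1 km
  C: calculated 155.5 vs reported 155.3 → residual 0.2 km
  D: calculated 101.7 vs reported 101.4 → residual 0.3 km
A, C, D are mutually consistent (residuals ≈ 0); B is off by 23.1 km.

B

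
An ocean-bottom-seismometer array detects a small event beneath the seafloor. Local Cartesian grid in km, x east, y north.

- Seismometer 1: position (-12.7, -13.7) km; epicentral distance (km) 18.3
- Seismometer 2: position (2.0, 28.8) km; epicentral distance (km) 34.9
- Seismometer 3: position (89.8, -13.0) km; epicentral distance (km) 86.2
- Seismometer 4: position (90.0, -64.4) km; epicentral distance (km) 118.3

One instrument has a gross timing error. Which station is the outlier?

Seismometer 4

Solve using three stations at a time. Using Seismometer 1, Seismometer 2, Seismometer 3 (subtract circle equations pairwise → linear system) gives (x, y) ≈ (3.9, -6.0).
Distances from that point to each station vs reported:
  Seismometer 1: calculated 18.3 vs reported 18.3 → residual 0.0 km
  Seismometer 2: calculated 34.9 vs reported 34.9 → residual 0.0 km
  Seismometer 3: calculated 86.2 vs reported 86.2 → residual 0.0 km
  Seismometer 4: calculated 104.0 vs reported 118.3 → residual 14.3 km
Seismometer 1, Seismometer 2, Seismometer 3 are mutually consistent (residuals ≈ 0); Seismometer 4 is off by 14.3 km.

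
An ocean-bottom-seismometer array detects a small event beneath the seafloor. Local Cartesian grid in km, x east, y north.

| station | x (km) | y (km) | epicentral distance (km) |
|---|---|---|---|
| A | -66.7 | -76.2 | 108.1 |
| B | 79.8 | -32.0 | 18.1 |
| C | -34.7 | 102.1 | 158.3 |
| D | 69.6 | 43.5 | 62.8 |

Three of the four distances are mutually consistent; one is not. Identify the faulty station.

Solve using three stations at a time. Using B, C, D (subtract circle equations pairwise → linear system) gives (x, y) ≈ (67.0, -19.2).
Distances from that point to each station vs reported:
  A: calculated 145.3 vs reported 108.1 → residual 37.2 km
  B: calculated 18.1 vs reported 18.1 → residual 0.0 km
  C: calculated 158.3 vs reported 158.3 → residual 0.0 km
  D: calculated 62.8 vs reported 62.8 → residual 0.0 km
B, C, D are mutually consistent (residuals ≈ 0); A is off by 37.2 km.

A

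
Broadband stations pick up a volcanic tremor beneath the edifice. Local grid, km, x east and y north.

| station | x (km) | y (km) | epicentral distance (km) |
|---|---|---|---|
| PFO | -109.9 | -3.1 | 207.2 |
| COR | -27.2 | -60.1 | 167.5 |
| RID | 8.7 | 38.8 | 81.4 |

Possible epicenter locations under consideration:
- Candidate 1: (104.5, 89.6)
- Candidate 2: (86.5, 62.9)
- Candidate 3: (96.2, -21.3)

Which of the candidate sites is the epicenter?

For each candidate, compare |candidate − station| to the reported distance:
Candidate 1: residuals PFO 26.4, COR 31.9, RID 27.0 → max 31.9 km
Candidate 2: residuals PFO 0.0, COR 0.0, RID 0.0 → max 0.0 km
Candidate 3: residuals PFO 0.3, COR 38.1, RID 24.8 → max 38.1 km
Only Candidate 2 has all residuals ≈ 0.

Candidate 2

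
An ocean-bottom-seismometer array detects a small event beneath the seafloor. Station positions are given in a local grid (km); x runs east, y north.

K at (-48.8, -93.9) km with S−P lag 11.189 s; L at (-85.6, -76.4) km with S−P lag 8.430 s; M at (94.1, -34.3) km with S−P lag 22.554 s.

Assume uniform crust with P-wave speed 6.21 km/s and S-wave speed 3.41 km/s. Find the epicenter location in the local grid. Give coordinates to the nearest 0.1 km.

Distance from S−P lag: d = Δt · v_P v_S / (v_P − v_S) = Δt · (6.21·3.41)/(6.21−3.41) ≈ 7.5629·Δt.
So d_K = 84.62, d_L = 63.76, d_M = 170.57 km.
Circle about each station: (x + 48.8)² + (y + 93.9)² = 84.62²; (x + 85.6)² + (y + 76.4)² = 63.76²; (x − 94.1)² + (y + 34.3)² = 170.57².
Subtracting pairs of circle equations eliminates x²+y² and gives linear equations (the radical axes):
-73.6 x + 35.0 y = 5060.88
285.8 x + 119.2 y = -23100.93
Solving the 2×2 system: x ≈ -75.2, y ≈ -13.5 km.

x ≈ -75.2 km, y ≈ -13.5 km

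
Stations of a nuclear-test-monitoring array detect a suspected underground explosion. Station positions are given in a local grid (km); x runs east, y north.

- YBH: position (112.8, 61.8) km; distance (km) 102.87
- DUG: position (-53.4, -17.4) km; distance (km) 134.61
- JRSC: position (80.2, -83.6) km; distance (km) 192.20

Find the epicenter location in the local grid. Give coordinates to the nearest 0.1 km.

Circle about each station: (x − 112.8)² + (y − 61.8)² = 102.87²; (x + 53.4)² + (y + 17.4)² = 134.61²; (x − 80.2)² + (y + 83.6)² = 192.20².
Subtracting the YBH equation from the DUG and JRSC equations removes the quadratic terms:
-332.4 x − 158.4 y = -20926.38
-65.2 x − 290.8 y = -29480.68
Solving the 2×2 system: x ≈ 16.4, y ≈ 97.7 km.

16.4 km east, 97.7 km north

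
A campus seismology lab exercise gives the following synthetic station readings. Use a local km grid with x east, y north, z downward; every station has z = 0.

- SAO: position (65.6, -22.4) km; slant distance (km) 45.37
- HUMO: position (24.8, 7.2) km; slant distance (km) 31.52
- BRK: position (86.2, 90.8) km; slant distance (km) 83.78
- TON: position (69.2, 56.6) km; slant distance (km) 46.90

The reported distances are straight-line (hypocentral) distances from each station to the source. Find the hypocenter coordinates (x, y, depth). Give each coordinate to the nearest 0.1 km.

Each station gives a sphere (x−x_i)² + (y−y_i)² + z² = d_i² (stations at z=0).
Subtracting the SAO sphere from HUMO and BRK: z² cancels, leaving linear equations in x and y:
-81.6 x + 59.2 y = -3073.31
41.2 x + 226.4 y = 5909.31
Solving: x ≈ 49.998, y ≈ 17.003 km (keep extra digits for the depth step; rounded: 50.0, 17.0).
Then from the SAO sphere: z² = 45.37² − (x − 65.6)² − (y + 22.4)² with x = 49.998, y = 17.003, so z ≈ 16.199 ≈ 16.2 km.

x ≈ 50.0 km, y ≈ 17.0 km, depth ≈ 16.2 km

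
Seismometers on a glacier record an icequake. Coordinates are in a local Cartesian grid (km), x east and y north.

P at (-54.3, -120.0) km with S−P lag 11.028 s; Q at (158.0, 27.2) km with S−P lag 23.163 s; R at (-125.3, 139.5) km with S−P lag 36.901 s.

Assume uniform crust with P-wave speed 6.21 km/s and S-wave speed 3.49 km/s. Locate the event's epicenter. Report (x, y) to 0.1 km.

Distance from S−P lag: d = Δt · v_P v_S / (v_P − v_S) = Δt · (6.21·3.49)/(6.21−3.49) ≈ 7.9680·Δt.
So d_P = 87.87, d_Q = 184.56, d_R = 294.03 km.
Circle about each station: (x + 54.3)² + (y + 120.0)² = 87.87²; (x − 158.0)² + (y − 27.2)² = 184.56²; (x + 125.3)² + (y − 139.5)² = 294.03².
Subtracting pairs of circle equations eliminates x²+y² and gives linear equations (the radical axes):
424.6 x + 294.4 y = -17985.91
-142.0 x + 519.0 y = -60920.65
Solving the 2×2 system: x ≈ 32.8, y ≈ -108.4 km.

(32.8, -108.4)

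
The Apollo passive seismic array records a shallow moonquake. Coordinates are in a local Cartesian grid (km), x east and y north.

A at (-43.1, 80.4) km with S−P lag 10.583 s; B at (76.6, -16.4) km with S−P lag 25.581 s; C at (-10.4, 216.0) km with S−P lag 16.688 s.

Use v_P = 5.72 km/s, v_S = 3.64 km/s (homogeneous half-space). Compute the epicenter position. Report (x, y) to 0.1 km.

-143.3 km east, 114.8 km north

Distance from S−P lag: d = Δt · v_P v_S / (v_P − v_S) = Δt · (5.72·3.64)/(5.72−3.64) ≈ 10.0100·Δt.
So d_A = 105.94, d_B = 256.07, d_C = 167.05 km.
Circle about each station: (x + 43.1)² + (y − 80.4)² = 105.94²; (x − 76.6)² + (y + 16.4)² = 256.07²; (x + 10.4)² + (y − 216.0)² = 167.05².
Subtracting the A equation from the B and C equations removes the quadratic terms:
239.4 x − 193.6 y = -56533.81
65.4 x + 271.2 y = 21759.97
Solving the 2×2 system: x ≈ -143.3, y ≈ 114.8 km.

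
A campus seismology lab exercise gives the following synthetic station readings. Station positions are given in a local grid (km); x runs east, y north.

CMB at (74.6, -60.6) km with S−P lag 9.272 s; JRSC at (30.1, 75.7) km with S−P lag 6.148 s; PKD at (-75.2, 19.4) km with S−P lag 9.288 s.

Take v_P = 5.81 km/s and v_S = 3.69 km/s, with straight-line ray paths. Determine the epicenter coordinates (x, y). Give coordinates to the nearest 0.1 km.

18.6 km east, 14.6 km north

Distance from S−P lag: d = Δt · v_P v_S / (v_P − v_S) = Δt · (5.81·3.69)/(5.81−3.69) ≈ 10.1127·Δt.
So d_CMB = 93.76, d_JRSC = 62.17, d_PKD = 93.93 km.
Circle about each station: (x − 74.6)² + (y + 60.6)² = 93.76²; (x − 30.1)² + (y − 75.7)² = 62.17²; (x + 75.2)² + (y − 19.4)² = 93.93².
Subtracting the CMB equation from the JRSC and PKD equations removes the quadratic terms:
-89.0 x + 272.6 y = 2324.81
-299.6 x + 160.0 y = -3238.03
Solving the 2×2 system: x ≈ 18.6, y ≈ 14.6 km.
Check against CMB (with the unrounded x, y): √((x − 74.6)²+(y + 60.6)²) = 93.76 ≈ 93.76 km. ✓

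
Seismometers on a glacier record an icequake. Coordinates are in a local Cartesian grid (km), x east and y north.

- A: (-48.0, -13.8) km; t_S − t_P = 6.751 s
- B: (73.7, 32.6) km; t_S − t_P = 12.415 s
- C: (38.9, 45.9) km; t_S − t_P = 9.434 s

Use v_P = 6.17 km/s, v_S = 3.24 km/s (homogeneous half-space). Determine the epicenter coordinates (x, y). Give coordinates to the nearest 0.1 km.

x ≈ -3.3 km, y ≈ -2.7 km

Distance from S−P lag: d = Δt · v_P v_S / (v_P − v_S) = Δt · (6.17·3.24)/(6.17−3.24) ≈ 6.8228·Δt.
So d_A = 46.06, d_B = 84.71, d_C = 64.37 km.
Circle about each station: (x + 48.0)² + (y + 13.8)² = 46.06²; (x − 73.7)² + (y − 32.6)² = 84.71²; (x − 38.9)² + (y − 45.9)² = 64.37².
Subtracting the A equation from the B and C equations removes the quadratic terms:
243.4 x + 92.8 y = -1054.25
173.8 x + 119.4 y = -896.39
Solving the 2×2 system: x ≈ -3.3, y ≈ -2.7 km.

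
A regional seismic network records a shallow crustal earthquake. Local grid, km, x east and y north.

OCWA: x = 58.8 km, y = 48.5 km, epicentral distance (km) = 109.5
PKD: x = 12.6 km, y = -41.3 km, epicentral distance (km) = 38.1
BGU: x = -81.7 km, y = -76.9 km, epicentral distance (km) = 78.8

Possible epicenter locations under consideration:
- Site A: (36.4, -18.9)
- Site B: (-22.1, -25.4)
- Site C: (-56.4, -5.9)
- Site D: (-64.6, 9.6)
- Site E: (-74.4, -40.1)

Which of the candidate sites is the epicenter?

For each candidate, compare |candidate − station| to the reported distance:
Site A: residuals OCWA 38.5, PKD 5.4, BGU 52.8 → max 52.8 km
Site B: residuals OCWA 0.1, PKD 0.1, BGU 0.0 → max 0.1 km
Site C: residuals OCWA 17.9, PKD 39.5, BGU 3.4 → max 39.5 km
Site D: residuals OCWA 19.9, PKD 54.4, BGU 9.4 → max 54.4 km
Site E: residuals OCWA 50.5, PKD 48.9, BGU 41.3 → max 50.5 km
Only Site B has all residuals ≈ 0.

Site B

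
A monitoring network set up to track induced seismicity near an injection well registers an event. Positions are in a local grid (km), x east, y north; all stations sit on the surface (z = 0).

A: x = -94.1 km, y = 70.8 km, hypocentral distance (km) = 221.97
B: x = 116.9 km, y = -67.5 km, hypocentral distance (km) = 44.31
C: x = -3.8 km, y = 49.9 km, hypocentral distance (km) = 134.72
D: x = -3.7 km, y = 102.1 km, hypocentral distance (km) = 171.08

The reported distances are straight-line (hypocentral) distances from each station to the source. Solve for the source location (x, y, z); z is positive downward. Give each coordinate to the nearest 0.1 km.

Each station gives a sphere (x−x_i)² + (y−y_i)² + z² = d_i² (stations at z=0).
Subtracting the A sphere from B and C: z² cancels, leaving linear equations in x and y:
422.0 x − 276.6 y = 51661.71
180.6 x − 41.8 y = 19758.20
Solving: x ≈ 102.297, y ≈ -30.703 km (keep extra digits for the depth step; rounded: 102.3, -30.7).
Then from the A sphere: z² = 221.97² − (x + 94.1)² − (y − 70.8)² with x = 102.297, y = -30.703, so z ≈ 19.901 ≈ 19.9 km.
Check against D (with the unrounded solution): distance 171.08 ≈ 171.08 km. ✓

x ≈ 102.3 km, y ≈ -30.7 km, depth ≈ 19.9 km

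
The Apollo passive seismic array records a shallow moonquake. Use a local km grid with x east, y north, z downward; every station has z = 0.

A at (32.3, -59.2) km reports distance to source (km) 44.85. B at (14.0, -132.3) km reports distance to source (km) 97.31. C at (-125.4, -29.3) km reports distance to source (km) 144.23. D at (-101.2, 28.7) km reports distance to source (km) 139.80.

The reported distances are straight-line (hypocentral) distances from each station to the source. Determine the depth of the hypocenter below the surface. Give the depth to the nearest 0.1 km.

depth ≈ 37.0 km

Each station gives a sphere (x−x_i)² + (y−y_i)² + z² = d_i² (stations at z=0).
Subtracting the A sphere from B and C: z² cancels, leaving linear equations in x and y:
-36.6 x − 146.2 y = 5693.65
-315.4 x + 59.8 y = -6755.05
Solving: x ≈ 13.398, y ≈ -42.298 km (keep extra digits for the depth step; rounded: 13.4, -42.3).
Then from the A sphere: z² = 44.85² − (x − 32.3)² − (y + 59.2)² with x = 13.398, y = -42.298, so z ≈ 36.994 ≈ 37.0 km.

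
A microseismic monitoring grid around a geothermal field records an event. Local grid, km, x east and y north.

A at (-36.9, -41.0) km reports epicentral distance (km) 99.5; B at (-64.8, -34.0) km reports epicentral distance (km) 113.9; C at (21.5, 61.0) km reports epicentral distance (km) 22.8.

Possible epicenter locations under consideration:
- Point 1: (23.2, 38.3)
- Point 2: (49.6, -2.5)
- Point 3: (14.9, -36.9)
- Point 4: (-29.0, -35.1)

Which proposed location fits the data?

For each candidate, compare |candidate − station| to the reported distance:
Point 1: residuals A 0.0, B 0.0, C 0.0 → max 0.0 km
Point 2: residuals A 4.8, B 4.8, C 46.6 → max 46.6 km
Point 3: residuals A 47.5, B 34.1, C 75.3 → max 75.3 km
Point 4: residuals A 89.6, B 78.1, C 85.8 → max 89.6 km
Only Point 1 has all residuals ≈ 0.

Point 1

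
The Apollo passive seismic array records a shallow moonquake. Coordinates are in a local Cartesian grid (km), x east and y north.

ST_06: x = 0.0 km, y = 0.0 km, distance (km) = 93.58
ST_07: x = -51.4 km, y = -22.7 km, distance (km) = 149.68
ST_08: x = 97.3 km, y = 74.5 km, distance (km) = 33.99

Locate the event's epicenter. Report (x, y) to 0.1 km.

82.7 km east, 43.8 km north

Circle about each station: x² + y² = 93.58²; (x + 51.4)² + (y + 22.7)² = 149.68²; (x − 97.3)² + (y − 74.5)² = 33.99².
Subtracting pairs of circle equations eliminates x²+y² and gives linear equations (the radical axes):
-102.8 x − 45.4 y = -10489.64
194.6 x + 149.0 y = 22619.44
Solving the 2×2 system: x ≈ 82.7, y ≈ 43.8 km.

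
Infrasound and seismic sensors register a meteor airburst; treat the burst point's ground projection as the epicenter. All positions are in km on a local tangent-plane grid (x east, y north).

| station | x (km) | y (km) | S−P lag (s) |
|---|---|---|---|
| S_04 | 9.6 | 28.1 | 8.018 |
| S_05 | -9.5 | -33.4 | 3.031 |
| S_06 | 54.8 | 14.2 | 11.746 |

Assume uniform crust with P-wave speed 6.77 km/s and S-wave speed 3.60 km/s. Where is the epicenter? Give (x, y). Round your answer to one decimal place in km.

-28.7 km east, -20.2 km north

Distance from S−P lag: d = Δt · v_P v_S / (v_P − v_S) = Δt · (6.77·3.60)/(6.77−3.60) ≈ 7.6883·Δt.
So d_S_04 = 61.65, d_S_05 = 23.30, d_S_06 = 90.31 km.
Circle about each station: (x − 9.6)² + (y − 28.1)² = 61.65²; (x + 9.5)² + (y + 33.4)² = 23.30²; (x − 54.8)² + (y − 14.2)² = 90.31².
Subtracting the S_04 equation from the S_05 and S_06 equations removes the quadratic terms:
-38.2 x − 123.0 y = 3581.87
90.4 x − 27.8 y = -2032.26
Solving the 2×2 system: x ≈ -28.7, y ≈ -20.2 km.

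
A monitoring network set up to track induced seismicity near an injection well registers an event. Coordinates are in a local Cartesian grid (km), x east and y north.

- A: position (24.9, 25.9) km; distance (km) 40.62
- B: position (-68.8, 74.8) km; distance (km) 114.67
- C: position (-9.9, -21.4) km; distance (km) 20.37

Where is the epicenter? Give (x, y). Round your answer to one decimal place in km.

Circle about each station: (x − 24.9)² + (y − 25.9)² = 40.62²; (x + 68.8)² + (y − 74.8)² = 114.67²; (x + 9.9)² + (y + 21.4)² = 20.37².
Subtracting pairs of circle equations eliminates x²+y² and gives linear equations (the radical axes):
-187.4 x + 97.8 y = -2461.56
-69.6 x − 94.6 y = 500.20
Solving the 2×2 system: x ≈ 7.5, y ≈ -10.8 km.
Check against A (with the unrounded x, y): √((x − 24.9)²+(y − 25.9)²) = 40.62 ≈ 40.62 km. ✓

(7.5, -10.8)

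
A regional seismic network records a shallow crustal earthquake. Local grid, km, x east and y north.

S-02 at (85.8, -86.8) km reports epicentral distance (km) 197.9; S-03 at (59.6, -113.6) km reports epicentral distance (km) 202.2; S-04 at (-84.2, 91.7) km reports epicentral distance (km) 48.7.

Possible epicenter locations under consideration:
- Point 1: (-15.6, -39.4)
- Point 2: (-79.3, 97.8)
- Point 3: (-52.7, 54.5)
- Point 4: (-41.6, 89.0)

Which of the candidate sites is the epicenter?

For each candidate, compare |candidate − station| to the reported distance:
Point 1: residuals S-02 86.0, S-03 96.6, S-04 99.3 → max 99.3 km
Point 2: residuals S-02 49.8, S-03 50.7, S-04 40.9 → max 50.7 km
Point 3: residuals S-02 0.0, S-03 0.0, S-04 0.0 → max 0.0 km
Point 4: residuals S-02 19.2, S-03 24.3, S-04 6.0 → max 24.3 km
Only Point 3 has all residuals ≈ 0.

Point 3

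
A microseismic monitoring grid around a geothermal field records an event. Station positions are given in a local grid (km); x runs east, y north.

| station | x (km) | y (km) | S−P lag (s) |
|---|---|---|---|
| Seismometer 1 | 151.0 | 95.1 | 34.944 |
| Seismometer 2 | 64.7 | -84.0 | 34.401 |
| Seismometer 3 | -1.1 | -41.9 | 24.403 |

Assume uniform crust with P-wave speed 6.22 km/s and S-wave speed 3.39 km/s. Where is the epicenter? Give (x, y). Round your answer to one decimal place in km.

-109.2 km east, 104.3 km north

Distance from S−P lag: d = Δt · v_P v_S / (v_P − v_S) = Δt · (6.22·3.39)/(6.22−3.39) ≈ 7.4508·Δt.
So d_Seismometer 1 = 260.36, d_Seismometer 2 = 256.32, d_Seismometer 3 = 181.82 km.
Circle about each station: (x − 151.0)² + (y − 95.1)² = 260.36²; (x − 64.7)² + (y + 84.0)² = 256.32²; (x + 1.1)² + (y + 41.9)² = 181.82².
Subtracting pairs of circle equations eliminates x²+y² and gives linear equations (the radical axes):
-172.6 x − 358.2 y = -18515.53
-304.2 x − 274.0 y = 4640.63
Solving the 2×2 system: x ≈ -109.2, y ≈ 104.3 km.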